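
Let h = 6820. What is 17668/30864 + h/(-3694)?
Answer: -18153361/14251452 ≈ -1.2738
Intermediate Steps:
17668/30864 + h/(-3694) = 17668/30864 + 6820/(-3694) = 17668*(1/30864) + 6820*(-1/3694) = 4417/7716 - 3410/1847 = -18153361/14251452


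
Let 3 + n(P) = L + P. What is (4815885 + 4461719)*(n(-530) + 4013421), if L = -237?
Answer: 37227786968204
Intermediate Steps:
n(P) = -240 + P (n(P) = -3 + (-237 + P) = -240 + P)
(4815885 + 4461719)*(n(-530) + 4013421) = (4815885 + 4461719)*((-240 - 530) + 4013421) = 9277604*(-770 + 4013421) = 9277604*4012651 = 37227786968204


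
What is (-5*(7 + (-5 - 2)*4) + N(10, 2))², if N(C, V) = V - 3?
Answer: 10816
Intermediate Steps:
N(C, V) = -3 + V
(-5*(7 + (-5 - 2)*4) + N(10, 2))² = (-5*(7 + (-5 - 2)*4) + (-3 + 2))² = (-5*(7 - 7*4) - 1)² = (-5*(7 - 28) - 1)² = (-5*(-21) - 1)² = (105 - 1)² = 104² = 10816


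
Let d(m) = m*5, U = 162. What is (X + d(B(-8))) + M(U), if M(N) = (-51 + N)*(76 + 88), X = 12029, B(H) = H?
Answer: 30193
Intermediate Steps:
d(m) = 5*m
M(N) = -8364 + 164*N (M(N) = (-51 + N)*164 = -8364 + 164*N)
(X + d(B(-8))) + M(U) = (12029 + 5*(-8)) + (-8364 + 164*162) = (12029 - 40) + (-8364 + 26568) = 11989 + 18204 = 30193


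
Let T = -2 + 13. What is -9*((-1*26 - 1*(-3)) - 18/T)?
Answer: 2439/11 ≈ 221.73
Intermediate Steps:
T = 11
-9*((-1*26 - 1*(-3)) - 18/T) = -9*((-1*26 - 1*(-3)) - 18/11) = -9*((-26 + 3) - 18*1/11) = -9*(-23 - 18/11) = -9*(-271/11) = 2439/11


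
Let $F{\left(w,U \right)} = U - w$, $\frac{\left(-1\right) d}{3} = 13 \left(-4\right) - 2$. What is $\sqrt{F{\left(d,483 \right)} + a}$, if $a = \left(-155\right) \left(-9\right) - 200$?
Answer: $2 \sqrt{379} \approx 38.936$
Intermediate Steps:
$d = 162$ ($d = - 3 \left(13 \left(-4\right) - 2\right) = - 3 \left(-52 - 2\right) = \left(-3\right) \left(-54\right) = 162$)
$a = 1195$ ($a = 1395 - 200 = 1195$)
$\sqrt{F{\left(d,483 \right)} + a} = \sqrt{\left(483 - 162\right) + 1195} = \sqrt{321 + 1195} = \sqrt{1516} = 2 \sqrt{379}$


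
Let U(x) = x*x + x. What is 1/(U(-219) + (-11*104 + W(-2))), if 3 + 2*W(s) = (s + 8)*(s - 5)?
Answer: 2/93151 ≈ 2.1471e-5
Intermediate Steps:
U(x) = x + x² (U(x) = x² + x = x + x²)
W(s) = -3/2 + (-5 + s)*(8 + s)/2 (W(s) = -3/2 + ((s + 8)*(s - 5))/2 = -3/2 + ((8 + s)*(-5 + s))/2 = -3/2 + ((-5 + s)*(8 + s))/2 = -3/2 + (-5 + s)*(8 + s)/2)
1/(U(-219) + (-11*104 + W(-2))) = 1/(-219*(1 - 219) + (-11*104 + (-43/2 + (½)*(-2)² + (3/2)*(-2)))) = 1/(-219*(-218) + (-1144 + (-43/2 + (½)*4 - 3))) = 1/(47742 + (-1144 + (-43/2 + 2 - 3))) = 1/(47742 + (-1144 - 45/2)) = 1/(47742 - 2333/2) = 1/(93151/2) = 2/93151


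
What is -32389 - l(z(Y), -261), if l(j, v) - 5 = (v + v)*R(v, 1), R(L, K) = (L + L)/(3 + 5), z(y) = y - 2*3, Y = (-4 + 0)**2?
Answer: -132909/2 ≈ -66455.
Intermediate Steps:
Y = 16 (Y = (-4)**2 = 16)
z(y) = -6 + y (z(y) = y - 6 = -6 + y)
R(L, K) = L/4 (R(L, K) = (2*L)/8 = (2*L)*(1/8) = L/4)
l(j, v) = 5 + v**2/2 (l(j, v) = 5 + (v + v)*(v/4) = 5 + (2*v)*(v/4) = 5 + v**2/2)
-32389 - l(z(Y), -261) = -32389 - (5 + (1/2)*(-261)**2) = -32389 - (5 + (1/2)*68121) = -32389 - (5 + 68121/2) = -32389 - 1*68131/2 = -32389 - 68131/2 = -132909/2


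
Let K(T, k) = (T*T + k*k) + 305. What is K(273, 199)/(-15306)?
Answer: -38145/5102 ≈ -7.4765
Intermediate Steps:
K(T, k) = 305 + T**2 + k**2 (K(T, k) = (T**2 + k**2) + 305 = 305 + T**2 + k**2)
K(273, 199)/(-15306) = (305 + 273**2 + 199**2)/(-15306) = (305 + 74529 + 39601)*(-1/15306) = 114435*(-1/15306) = -38145/5102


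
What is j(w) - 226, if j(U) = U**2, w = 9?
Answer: -145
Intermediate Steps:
j(w) - 226 = 9**2 - 226 = 81 - 226 = -145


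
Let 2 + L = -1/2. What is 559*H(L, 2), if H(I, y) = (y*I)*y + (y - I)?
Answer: -6149/2 ≈ -3074.5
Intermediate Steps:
L = -5/2 (L = -2 - 1/2 = -5/2 ≈ -2.5000)
H(I, y) = y - I + I*y**2 (H(I, y) = (I*y)*y + (y - I) = I*y**2 + (y - I) = y - I + I*y**2)
559*H(L, 2) = 559*(2 - 1*(-5/2) - 5/2*2**2) = 559*(2 + 5/2 - 5/2*4) = 559*(2 + 5/2 - 10) = 559*(-11/2) = -6149/2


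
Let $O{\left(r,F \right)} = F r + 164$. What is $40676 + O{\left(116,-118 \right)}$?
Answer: $27152$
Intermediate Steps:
$O{\left(r,F \right)} = 164 + F r$
$40676 + O{\left(116,-118 \right)} = 40676 + \left(164 - 13688\right) = 40676 - 13524 = 27152$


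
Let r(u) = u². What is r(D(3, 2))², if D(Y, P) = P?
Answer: 16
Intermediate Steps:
r(D(3, 2))² = (2²)² = 4² = 16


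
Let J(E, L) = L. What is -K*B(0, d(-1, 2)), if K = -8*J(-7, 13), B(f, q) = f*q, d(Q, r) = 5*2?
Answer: 0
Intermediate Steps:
d(Q, r) = 10
K = -104 (K = -8*13 = -104)
-K*B(0, d(-1, 2)) = -(-104)*0*10 = -(-104)*0 = -1*0 = 0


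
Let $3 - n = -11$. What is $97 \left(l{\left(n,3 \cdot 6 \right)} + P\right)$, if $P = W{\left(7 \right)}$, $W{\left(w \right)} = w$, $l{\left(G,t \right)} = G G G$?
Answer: $266847$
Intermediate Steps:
$n = 14$ ($n = 3 - -11 = 3 + 11 = 14$)
$l{\left(G,t \right)} = G^{3}$ ($l{\left(G,t \right)} = G^{2} G = G^{3}$)
$P = 7$
$97 \left(l{\left(n,3 \cdot 6 \right)} + P\right) = 97 \left(14^{3} + 7\right) = 97 \left(2744 + 7\right) = 97 \cdot 2751 = 266847$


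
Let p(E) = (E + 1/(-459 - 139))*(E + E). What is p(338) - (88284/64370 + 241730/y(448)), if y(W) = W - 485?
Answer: 6437030538618/27389435 ≈ 2.3502e+5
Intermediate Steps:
y(W) = -485 + W
p(E) = 2*E*(-1/598 + E) (p(E) = (E + 1/(-598))*(2*E) = (E - 1/598)*(2*E) = (-1/598 + E)*(2*E) = 2*E*(-1/598 + E))
p(338) - (88284/64370 + 241730/y(448)) = (1/299)*338*(-1 + 598*338) - (88284/64370 + 241730/(-485 + 448)) = (1/299)*338*(-1 + 202124) - (88284*(1/64370) + 241730/(-37)) = (1/299)*338*202123 - (44142/32185 + 241730*(-1/37)) = 5255198/23 - (44142/32185 - 241730/37) = 5255198/23 - 1*(-7778446796/1190845) = 5255198/23 + 7778446796/1190845 = 6437030538618/27389435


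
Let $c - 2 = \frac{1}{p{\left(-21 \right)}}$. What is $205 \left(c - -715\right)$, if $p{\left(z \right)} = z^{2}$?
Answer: $\frac{64820590}{441} \approx 1.4699 \cdot 10^{5}$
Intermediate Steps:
$c = \frac{883}{441}$ ($c = 2 + \frac{1}{\left(-21\right)^{2}} = 2 + \frac{1}{441} = \frac{883}{441} \approx 2.0023$)
$205 \left(c - -715\right) = 205 \left(\frac{883}{441} - -715\right) = 205 \left(\frac{883}{441} + \left(\left(-1\right) 3 + 718\right)\right) = 205 \left(\frac{883}{441} + \left(-3 + 718\right)\right) = 205 \left(\frac{883}{441} + 715\right) = 205 \cdot \frac{316198}{441} = \frac{64820590}{441}$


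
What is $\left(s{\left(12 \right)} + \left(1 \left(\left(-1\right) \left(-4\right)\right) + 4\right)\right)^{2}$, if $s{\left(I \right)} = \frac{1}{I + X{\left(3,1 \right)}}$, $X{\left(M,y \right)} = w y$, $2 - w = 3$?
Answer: $\frac{7921}{121} \approx 65.463$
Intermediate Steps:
$w = -1$ ($w = 2 - 3 = -1$)
$X{\left(M,y \right)} = - y$
$s{\left(I \right)} = \frac{1}{-1 + I}$ ($s{\left(I \right)} = \frac{1}{I - 1} = \frac{1}{-1 + I}$)
$\left(s{\left(12 \right)} + \left(1 \left(\left(-1\right) \left(-4\right)\right) + 4\right)\right)^{2} = \left(\frac{1}{-1 + 12} + \left(1 \left(\left(-1\right) \left(-4\right)\right) + 4\right)\right)^{2} = \left(\frac{1}{11} + \left(1 \cdot 4 + 4\right)\right)^{2} = \left(\frac{1}{11} + \left(4 + 4\right)\right)^{2} = \left(\frac{1}{11} + 8\right)^{2} = \left(\frac{89}{11}\right)^{2} = \frac{7921}{121}$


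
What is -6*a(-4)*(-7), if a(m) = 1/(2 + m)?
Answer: -21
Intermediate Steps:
-6*a(-4)*(-7) = -6/(2 - 4)*(-7) = -6/(-2)*(-7) = -6*(-1/2)*(-7) = 3*(-7) = -21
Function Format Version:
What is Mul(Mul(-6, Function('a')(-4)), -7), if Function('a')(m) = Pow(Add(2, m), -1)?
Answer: -21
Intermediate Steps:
Mul(Mul(-6, Function('a')(-4)), -7) = Mul(Mul(-6, Pow(Add(2, -4), -1)), -7) = Mul(Mul(-6, Pow(-2, -1)), -7) = Mul(Mul(-6, Rational(-1, 2)), -7) = Mul(3, -7) = -21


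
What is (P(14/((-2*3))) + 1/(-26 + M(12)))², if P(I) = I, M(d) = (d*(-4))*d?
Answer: 17783089/3261636 ≈ 5.4522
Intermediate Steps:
M(d) = -4*d² (M(d) = (-4*d)*d = -4*d²)
(P(14/((-2*3))) + 1/(-26 + M(12)))² = (14/((-2*3)) + 1/(-26 - 4*12²))² = (14/(-6) + 1/(-26 - 4*144))² = (14*(-⅙) + 1/(-26 - 576))² = (-7/3 + 1/(-602))² = (-7/3 - 1/602)² = (-4217/1806)² = 17783089/3261636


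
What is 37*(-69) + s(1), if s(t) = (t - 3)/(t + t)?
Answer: -2554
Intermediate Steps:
s(t) = (-3 + t)/(2*t) (s(t) = (-3 + t)/((2*t)) = (-3 + t)*(1/(2*t)) = (-3 + t)/(2*t))
37*(-69) + s(1) = 37*(-69) + (1/2)*(-3 + 1)/1 = -2553 + (1/2)*1*(-2) = -2553 - 1 = -2554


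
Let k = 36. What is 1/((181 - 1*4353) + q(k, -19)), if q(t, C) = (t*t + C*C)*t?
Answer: 1/55480 ≈ 1.8025e-5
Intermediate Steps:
q(t, C) = t*(C**2 + t**2) (q(t, C) = (t**2 + C**2)*t = (C**2 + t**2)*t = t*(C**2 + t**2))
1/((181 - 1*4353) + q(k, -19)) = 1/((181 - 1*4353) + 36*((-19)**2 + 36**2)) = 1/((181 - 4353) + 36*(361 + 1296)) = 1/(-4172 + 36*1657) = 1/(-4172 + 59652) = 1/55480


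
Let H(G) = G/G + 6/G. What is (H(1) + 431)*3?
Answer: 1314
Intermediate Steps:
H(G) = 1 + 6/G
(H(1) + 431)*3 = ((6 + 1)/1 + 431)*3 = (1*7 + 431)*3 = (7 + 431)*3 = 438*3 = 1314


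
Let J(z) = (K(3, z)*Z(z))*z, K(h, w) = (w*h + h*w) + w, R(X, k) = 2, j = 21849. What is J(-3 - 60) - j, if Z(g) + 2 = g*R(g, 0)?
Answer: -3578073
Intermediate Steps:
K(h, w) = w + 2*h*w (K(h, w) = (h*w + h*w) + w = 2*h*w + w = w + 2*h*w)
Z(g) = -2 + 2*g (Z(g) = -2 + g*2 = -2 + 2*g)
J(z) = 7*z**2*(-2 + 2*z) (J(z) = ((z*(1 + 2*3))*(-2 + 2*z))*z = ((z*(1 + 6))*(-2 + 2*z))*z = ((z*7)*(-2 + 2*z))*z = ((7*z)*(-2 + 2*z))*z = (7*z*(-2 + 2*z))*z = 7*z**2*(-2 + 2*z))
J(-3 - 60) - j = 14*(-3 - 60)**2*(-1 + (-3 - 60)) - 1*21849 = 14*(-63)**2*(-1 - 63) - 21849 = 14*3969*(-64) - 21849 = -3556224 - 21849 = -3578073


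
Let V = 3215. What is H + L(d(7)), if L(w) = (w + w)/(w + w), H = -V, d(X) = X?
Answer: -3214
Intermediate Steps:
H = -3215 (H = -1*3215 = -3215)
L(w) = 1 (L(w) = (2*w)/((2*w)) = (2*w)*(1/(2*w)) = 1)
H + L(d(7)) = -3215 + 1 = -3214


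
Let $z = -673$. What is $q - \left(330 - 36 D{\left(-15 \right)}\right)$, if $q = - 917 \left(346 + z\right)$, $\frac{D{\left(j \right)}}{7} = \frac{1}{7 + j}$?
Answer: $\frac{598995}{2} \approx 2.995 \cdot 10^{5}$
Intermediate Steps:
$D{\left(j \right)} = \frac{7}{7 + j}$
$q = 299859$ ($q = - 917 \left(346 - 673\right) = \left(-917\right) \left(-327\right) = 299859$)
$q - \left(330 - 36 D{\left(-15 \right)}\right) = 299859 - \left(330 - 36 \frac{7}{7 - 15}\right) = 299859 - \left(330 - 36 \frac{7}{-8}\right) = 299859 - \left(330 - 36 \cdot 7 \left(- \frac{1}{8}\right)\right) = 299859 - \left(330 - - \frac{63}{2}\right) = 299859 - \left(330 + \frac{63}{2}\right) = 299859 - \frac{723}{2} = \frac{598995}{2}$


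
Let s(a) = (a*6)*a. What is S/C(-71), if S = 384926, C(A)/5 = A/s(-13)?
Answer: -390314964/355 ≈ -1.0995e+6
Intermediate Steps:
s(a) = 6*a² (s(a) = (6*a)*a = 6*a²)
C(A) = 5*A/1014 (C(A) = 5*(A/((6*(-13)²))) = 5*(A/((6*169))) = 5*(A/1014) = 5*A/1014)
S/C(-71) = 384926/(((5/1014)*(-71))) = 384926/(-355/1014) = 384926*(-1014/355) = -390314964/355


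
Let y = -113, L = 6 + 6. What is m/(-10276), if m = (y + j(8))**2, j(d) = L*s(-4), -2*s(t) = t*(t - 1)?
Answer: -54289/10276 ≈ -5.2831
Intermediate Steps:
s(t) = -t*(-1 + t)/2 (s(t) = -t*(t - 1)/2 = -t*(-1 + t)/2)
L = 12
j(d) = -120 (j(d) = 12*((1/2)*(-4)*(1 - 1*(-4))) = 12*((1/2)*(-4)*(1 + 4)) = 12*((1/2)*(-4)*5) = 12*(-10) = -120)
m = 54289 (m = (-113 - 120)**2 = (-233)**2 = 54289)
m/(-10276) = 54289/(-10276) = 54289*(-1/10276) = -54289/10276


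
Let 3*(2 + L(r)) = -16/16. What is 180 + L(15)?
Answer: 533/3 ≈ 177.67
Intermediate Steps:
L(r) = -7/3 (L(r) = -2 + (-16/16)/3 = -2 + (-16*1/16)/3 = -2 + (⅓)*(-1) = -2 - ⅓ = -7/3)
180 + L(15) = 180 - 7/3 = 533/3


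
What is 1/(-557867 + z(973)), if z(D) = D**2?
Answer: 1/388862 ≈ 2.5716e-6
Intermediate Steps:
1/(-557867 + z(973)) = 1/(-557867 + 973**2) = 1/(-557867 + 946729) = 1/388862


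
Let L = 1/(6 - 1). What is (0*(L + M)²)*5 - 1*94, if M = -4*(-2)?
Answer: -94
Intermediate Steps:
M = 8
L = ⅕ (L = 1/5 = ⅕ ≈ 0.20000)
(0*(L + M)²)*5 - 1*94 = (0*(⅕ + 8)²)*5 - 1*94 = (0*(41/5)²)*5 - 94 = (0*(1681/25))*5 - 94 = 0*5 - 94 = 0 - 94 = -94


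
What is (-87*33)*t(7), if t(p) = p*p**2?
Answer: -984753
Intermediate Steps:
t(p) = p**3
(-87*33)*t(7) = -87*33*7**3 = -2871*343 = -984753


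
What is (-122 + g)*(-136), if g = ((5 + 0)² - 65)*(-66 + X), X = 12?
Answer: -277168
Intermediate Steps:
g = 2160 (g = ((5 + 0)² - 65)*(-66 + 12) = (5² - 65)*(-54) = (25 - 65)*(-54) = -40*(-54) = 2160)
(-122 + g)*(-136) = (-122 + 2160)*(-136) = 2038*(-136) = -277168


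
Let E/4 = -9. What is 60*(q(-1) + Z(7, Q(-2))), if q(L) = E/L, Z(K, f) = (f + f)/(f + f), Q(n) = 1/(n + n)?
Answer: 2220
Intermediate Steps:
E = -36 (E = 4*(-9) = -36)
Q(n) = 1/(2*n)
Z(K, f) = 1 (Z(K, f) = (2*f)/((2*f)) = (2*f)*(1/(2*f)) = 1)
q(L) = -36/L
60*(q(-1) + Z(7, Q(-2))) = 60*(-36/(-1) + 1) = 60*(-36*(-1) + 1) = 60*(36 + 1) = 60*37 = 2220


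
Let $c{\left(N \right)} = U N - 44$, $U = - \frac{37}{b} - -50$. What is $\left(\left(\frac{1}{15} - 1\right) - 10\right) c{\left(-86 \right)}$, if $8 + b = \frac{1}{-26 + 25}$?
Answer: $\frac{6933592}{135} \approx 51360.0$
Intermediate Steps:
$b = -9$ ($b = -8 + \frac{1}{-26 + 25} = -8 + \frac{1}{-1} = -8 - 1 = -9$)
$U = \frac{487}{9}$ ($U = - \frac{37}{-9} - -50 = \left(-37\right) \left(- \frac{1}{9}\right) + 50 = \frac{37}{9} + 50 = \frac{487}{9} \approx 54.111$)
$c{\left(N \right)} = -44 + \frac{487 N}{9}$ ($c{\left(N \right)} = \frac{487 N}{9} - 44 = -44 + \frac{487 N}{9}$)
$\left(\left(\frac{1}{15} - 1\right) - 10\right) c{\left(-86 \right)} = \left(\left(\frac{1}{15} - 1\right) - 10\right) \left(-44 + \frac{487}{9} \left(-86\right)\right) = \left(\left(\frac{1}{15} - 1\right) - 10\right) \left(-44 - \frac{41882}{9}\right) = \left(- \frac{14}{15} - 10\right) \left(- \frac{42278}{9}\right) = \left(- \frac{164}{15}\right) \left(- \frac{42278}{9}\right) = \frac{6933592}{135}$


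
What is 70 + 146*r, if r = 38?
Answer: 5618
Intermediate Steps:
70 + 146*r = 70 + 146*38 = 70 + 5548 = 5618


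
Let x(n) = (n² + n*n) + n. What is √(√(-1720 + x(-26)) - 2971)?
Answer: √(-2971 + I*√394) ≈ 0.1821 + 54.507*I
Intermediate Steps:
x(n) = n + 2*n² (x(n) = (n² + n²) + n = 2*n² + n = n + 2*n²)
√(√(-1720 + x(-26)) - 2971) = √(√(-1720 - 26*(1 + 2*(-26))) - 2971) = √(√(-1720 - 26*(1 - 52)) - 2971) = √(√(-1720 - 26*(-51)) - 2971) = √(√(-1720 + 1326) - 2971) = √(√(-394) - 2971) = √(I*√394 - 2971) = √(-2971 + I*√394)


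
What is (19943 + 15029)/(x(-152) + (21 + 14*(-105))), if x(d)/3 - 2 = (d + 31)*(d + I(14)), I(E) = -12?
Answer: 34972/58089 ≈ 0.60204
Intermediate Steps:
x(d) = 6 + 3*(-12 + d)*(31 + d) (x(d) = 6 + 3*((d + 31)*(d - 12)) = 6 + 3*((31 + d)*(-12 + d)) = 6 + 3*((-12 + d)*(31 + d)) = 6 + 3*(-12 + d)*(31 + d))
(19943 + 15029)/(x(-152) + (21 + 14*(-105))) = (19943 + 15029)/((-1110 + 3*(-152)² + 57*(-152)) + (21 + 14*(-105))) = 34972/((-1110 + 3*23104 - 8664) + (21 - 1470)) = 34972/((-1110 + 69312 - 8664) - 1449) = 34972/(59538 - 1449) = 34972/58089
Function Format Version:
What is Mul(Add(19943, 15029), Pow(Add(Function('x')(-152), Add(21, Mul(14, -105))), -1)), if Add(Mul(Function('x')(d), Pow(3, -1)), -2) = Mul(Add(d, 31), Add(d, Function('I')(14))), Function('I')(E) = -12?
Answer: Rational(34972, 58089) ≈ 0.60204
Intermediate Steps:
Function('x')(d) = Add(6, Mul(3, Add(-12, d), Add(31, d))) (Function('x')(d) = Add(6, Mul(3, Mul(Add(d, 31), Add(d, -12)))) = Add(6, Mul(3, Mul(Add(31, d), Add(-12, d)))) = Add(6, Mul(3, Mul(Add(-12, d), Add(31, d)))) = Add(6, Mul(3, Add(-12, d), Add(31, d))))
Mul(Add(19943, 15029), Pow(Add(Function('x')(-152), Add(21, Mul(14, -105))), -1)) = Mul(Add(19943, 15029), Pow(Add(Add(-1110, Mul(3, Pow(-152, 2)), Mul(57, -152)), Add(21, Mul(14, -105))), -1)) = Mul(34972, Pow(Add(Add(-1110, Mul(3, 23104), -8664), Add(21, -1470)), -1)) = Mul(34972, Pow(Add(Add(-1110, 69312, -8664), -1449), -1)) = Mul(34972, Pow(Add(59538, -1449), -1)) = Mul(34972, Pow(58089, -1)) = Mul(34972, Rational(1, 58089)) = Rational(34972, 58089)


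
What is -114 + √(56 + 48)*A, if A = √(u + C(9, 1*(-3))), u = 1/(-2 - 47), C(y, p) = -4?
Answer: -114 + 2*I*√5122/7 ≈ -114.0 + 20.448*I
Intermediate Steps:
u = -1/49 (u = 1/(-49) = -1/49 ≈ -0.020408)
A = I*√197/7 (A = √(-1/49 - 4) = √(-197/49) = I*√197/7 ≈ 2.0051*I)
-114 + √(56 + 48)*A = -114 + √(56 + 48)*(I*√197/7) = -114 + √104*(I*√197/7) = -114 + (2*√26)*(I*√197/7) = -114 + 2*I*√5122/7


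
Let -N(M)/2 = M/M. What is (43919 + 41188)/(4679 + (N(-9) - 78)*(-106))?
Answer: 85107/13159 ≈ 6.4676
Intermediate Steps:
N(M) = -2 (N(M) = -2*M/M = -2*1 = -2)
(43919 + 41188)/(4679 + (N(-9) - 78)*(-106)) = (43919 + 41188)/(4679 + (-2 - 78)*(-106)) = 85107/(4679 - 80*(-106)) = 85107/(4679 + 8480) = 85107/13159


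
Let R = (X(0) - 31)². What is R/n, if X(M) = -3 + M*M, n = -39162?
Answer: -578/19581 ≈ -0.029518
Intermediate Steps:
X(M) = -3 + M²
R = 1156 (R = ((-3 + 0²) - 31)² = ((-3 + 0) - 31)² = (-3 - 31)² = (-34)² = 1156)
R/n = 1156/(-39162) = 1156*(-1/39162) = -578/19581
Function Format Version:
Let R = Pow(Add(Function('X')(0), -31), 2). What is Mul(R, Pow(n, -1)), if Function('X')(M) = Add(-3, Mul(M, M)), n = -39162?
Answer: Rational(-578, 19581) ≈ -0.029518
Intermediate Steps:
Function('X')(M) = Add(-3, Pow(M, 2))
R = 1156 (R = Pow(Add(Add(-3, Pow(0, 2)), -31), 2) = Pow(Add(Add(-3, 0), -31), 2) = Pow(Add(-3, -31), 2) = Pow(-34, 2) = 1156)
Mul(R, Pow(n, -1)) = Mul(1156, Pow(-39162, -1)) = Mul(1156, Rational(-1, 39162)) = Rational(-578, 19581)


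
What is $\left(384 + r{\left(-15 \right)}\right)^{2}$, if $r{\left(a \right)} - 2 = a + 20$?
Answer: $152881$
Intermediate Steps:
$r{\left(a \right)} = 22 + a$ ($r{\left(a \right)} = 2 + \left(a + 20\right) = 2 + \left(20 + a\right) = 22 + a$)
$\left(384 + r{\left(-15 \right)}\right)^{2} = \left(384 + \left(22 - 15\right)\right)^{2} = \left(384 + 7\right)^{2} = 391^{2} = 152881$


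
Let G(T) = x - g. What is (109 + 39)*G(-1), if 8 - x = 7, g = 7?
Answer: -888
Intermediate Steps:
x = 1 (x = 8 - 1*7 = 8 - 7 = 1)
G(T) = -6 (G(T) = 1 - 1*7 = 1 - 7 = -6)
(109 + 39)*G(-1) = (109 + 39)*(-6) = 148*(-6) = -888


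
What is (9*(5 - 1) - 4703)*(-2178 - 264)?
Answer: 11396814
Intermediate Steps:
(9*(5 - 1) - 4703)*(-2178 - 264) = (9*4 - 4703)*(-2442) = (36 - 4703)*(-2442) = -4667*(-2442) = 11396814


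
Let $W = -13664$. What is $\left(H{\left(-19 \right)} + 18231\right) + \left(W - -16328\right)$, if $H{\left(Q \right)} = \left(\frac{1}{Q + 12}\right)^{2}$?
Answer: $\frac{1023856}{49} \approx 20895.0$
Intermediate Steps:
$H{\left(Q \right)} = \frac{1}{\left(12 + Q\right)^{2}}$ ($H{\left(Q \right)} = \left(\frac{1}{12 + Q}\right)^{2} = \frac{1}{\left(12 + Q\right)^{2}}$)
$\left(H{\left(-19 \right)} + 18231\right) + \left(W - -16328\right) = \left(\frac{1}{\left(12 - 19\right)^{2}} + 18231\right) - -2664 = \left(\frac{1}{49} + 18231\right) + \left(-13664 + 16328\right) = \left(\frac{1}{49} + 18231\right) + 2664 = \frac{893320}{49} + 2664 = \frac{1023856}{49}$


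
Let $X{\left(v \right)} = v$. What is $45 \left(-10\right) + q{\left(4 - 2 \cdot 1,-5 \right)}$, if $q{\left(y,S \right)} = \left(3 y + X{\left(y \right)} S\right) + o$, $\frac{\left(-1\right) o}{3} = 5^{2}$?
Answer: $-529$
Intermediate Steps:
$o = -75$ ($o = - 3 \cdot 5^{2} = \left(-3\right) 25 = -75$)
$q{\left(y,S \right)} = -75 + 3 y + S y$ ($q{\left(y,S \right)} = \left(3 y + y S\right) - 75 = \left(3 y + S y\right) - 75 = -75 + 3 y + S y$)
$45 \left(-10\right) + q{\left(4 - 2 \cdot 1,-5 \right)} = 45 \left(-10\right) - \left(75 + 2 \left(4 - 2 \cdot 1\right)\right) = -450 - \left(75 + 2 \left(4 - 2\right)\right) = -450 - 79 = -529$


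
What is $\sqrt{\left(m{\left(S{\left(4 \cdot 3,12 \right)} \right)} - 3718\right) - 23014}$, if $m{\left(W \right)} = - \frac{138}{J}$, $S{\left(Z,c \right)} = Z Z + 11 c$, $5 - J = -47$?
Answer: $\frac{i \sqrt{18072626}}{26} \approx 163.51 i$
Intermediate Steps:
$J = 52$ ($J = 5 - -47 = 5 + 47 = 52$)
$S{\left(Z,c \right)} = Z^{2} + 11 c$
$m{\left(W \right)} = - \frac{69}{26}$ ($m{\left(W \right)} = - \frac{138}{52} = \left(-138\right) \frac{1}{52} = - \frac{69}{26}$)
$\sqrt{\left(m{\left(S{\left(4 \cdot 3,12 \right)} \right)} - 3718\right) - 23014} = \sqrt{\left(- \frac{69}{26} - 3718\right) - 23014} = \sqrt{- \frac{96737}{26} - 23014} = \sqrt{- \frac{695101}{26}} = \frac{i \sqrt{18072626}}{26}$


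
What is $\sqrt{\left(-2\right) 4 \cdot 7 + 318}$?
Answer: $\sqrt{262} \approx 16.186$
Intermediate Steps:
$\sqrt{\left(-2\right) 4 \cdot 7 + 318} = \sqrt{\left(-8\right) 7 + 318} = \sqrt{-56 + 318} = \sqrt{262}$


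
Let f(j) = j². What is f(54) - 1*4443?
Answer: -1527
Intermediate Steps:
f(54) - 1*4443 = 54² - 1*4443 = 2916 - 4443 = -1527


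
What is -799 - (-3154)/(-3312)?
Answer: -1324721/1656 ≈ -799.95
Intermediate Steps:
-799 - (-3154)/(-3312) = -799 - (-3154)*(-1)/3312 = -799 - 1*1577/1656 = -799 - 1577/1656 = -1324721/1656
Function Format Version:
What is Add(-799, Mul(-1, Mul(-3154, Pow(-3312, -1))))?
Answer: Rational(-1324721, 1656) ≈ -799.95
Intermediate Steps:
Add(-799, Mul(-1, Mul(-3154, Pow(-3312, -1)))) = Add(-799, Mul(-1, Mul(-3154, Rational(-1, 3312)))) = Add(-799, Mul(-1, Rational(1577, 1656))) = Add(-799, Rational(-1577, 1656)) = Rational(-1324721, 1656)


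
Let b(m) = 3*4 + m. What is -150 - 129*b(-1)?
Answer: -1569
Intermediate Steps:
b(m) = 12 + m
-150 - 129*b(-1) = -150 - 129*(12 - 1) = -150 - 129*11 = -150 - 1419 = -1569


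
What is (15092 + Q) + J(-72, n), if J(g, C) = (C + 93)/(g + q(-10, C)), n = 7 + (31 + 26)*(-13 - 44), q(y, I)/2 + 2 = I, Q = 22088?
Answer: 243903949/6560 ≈ 37181.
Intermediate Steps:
q(y, I) = -4 + 2*I
n = -3242 (n = 7 + 57*(-57) = 7 - 3249 = -3242)
J(g, C) = (93 + C)/(-4 + g + 2*C) (J(g, C) = (C + 93)/(g + (-4 + 2*C)) = (93 + C)/(-4 + g + 2*C))
(15092 + Q) + J(-72, n) = (15092 + 22088) + (93 - 3242)/(-4 - 72 + 2*(-3242)) = 37180 - 3149/(-4 - 72 - 6484) = 37180 - 3149/(-6560) = 37180 - 1/6560*(-3149) = 37180 + 3149/6560 = 243903949/6560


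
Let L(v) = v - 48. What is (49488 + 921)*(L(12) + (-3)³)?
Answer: -3175767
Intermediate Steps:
L(v) = -48 + v
(49488 + 921)*(L(12) + (-3)³) = (49488 + 921)*((-48 + 12) + (-3)³) = 50409*(-36 - 27) = 50409*(-63) = -3175767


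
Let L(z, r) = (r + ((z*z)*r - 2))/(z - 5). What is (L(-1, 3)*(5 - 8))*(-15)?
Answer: -30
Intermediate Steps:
L(z, r) = (-2 + r + r*z²)/(-5 + z) (L(z, r) = (r + (z²*r - 2))/(-5 + z) = (r + (r*z² - 2))/(-5 + z) = (r + (-2 + r*z²))/(-5 + z) = (-2 + r + r*z²)/(-5 + z))
(L(-1, 3)*(5 - 8))*(-15) = (((-2 + 3 + 3*(-1)²)/(-5 - 1))*(5 - 8))*(-15) = (((-2 + 3 + 3*1)/(-6))*(-3))*(-15) = (-(-2 + 3 + 3)/6*(-3))*(-15) = (-⅙*4*(-3))*(-15) = -⅔*(-3)*(-15) = 2*(-15) = -30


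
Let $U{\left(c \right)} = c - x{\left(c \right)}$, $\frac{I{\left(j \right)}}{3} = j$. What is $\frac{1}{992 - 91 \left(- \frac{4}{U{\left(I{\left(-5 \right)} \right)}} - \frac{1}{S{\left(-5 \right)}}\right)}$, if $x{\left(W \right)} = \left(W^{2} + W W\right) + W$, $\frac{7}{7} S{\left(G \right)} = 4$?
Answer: $\frac{900}{912547} \approx 0.00098625$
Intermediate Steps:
$I{\left(j \right)} = 3 j$
$S{\left(G \right)} = 4$
$x{\left(W \right)} = W + 2 W^{2}$ ($x{\left(W \right)} = \left(W^{2} + W^{2}\right) + W = 2 W^{2} + W = W + 2 W^{2}$)
$U{\left(c \right)} = c - c \left(1 + 2 c\right)$
$\frac{1}{992 - 91 \left(- \frac{4}{U{\left(I{\left(-5 \right)} \right)}} - \frac{1}{S{\left(-5 \right)}}\right)} = \frac{1}{992 - 91 \left(- \frac{4}{\left(-2\right) \left(3 \left(-5\right)\right)^{2}} - \frac{1}{4}\right)} = \frac{1}{992 - 91 \left(- \frac{4}{\left(-2\right) \left(-15\right)^{2}} - \frac{1}{4}\right)} = \frac{1}{992 - 91 \left(- \frac{4}{\left(-2\right) 225} - \frac{1}{4}\right)} = \frac{1}{992 - 91 \left(- \frac{4}{-450} - \frac{1}{4}\right)} = \frac{1}{992 - 91 \left(\left(-4\right) \left(- \frac{1}{450}\right) - \frac{1}{4}\right)} = \frac{1}{992 - 91 \left(\frac{2}{225} - \frac{1}{4}\right)} = \frac{1}{992 - - \frac{19747}{900}} = \frac{1}{992 + \frac{19747}{900}} = \frac{1}{\frac{912547}{900}} = \frac{900}{912547}$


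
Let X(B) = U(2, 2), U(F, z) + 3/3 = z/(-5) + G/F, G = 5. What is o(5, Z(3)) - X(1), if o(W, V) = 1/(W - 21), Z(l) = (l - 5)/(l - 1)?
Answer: -93/80 ≈ -1.1625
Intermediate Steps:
Z(l) = (-5 + l)/(-1 + l)
U(F, z) = -1 + 5/F - z/5 (U(F, z) = -1 + (z/(-5) + 5/F) = -1 + (z*(-1/5) + 5/F) = -1 + (-z/5 + 5/F) = -1 + (5/F - z/5) = -1 + 5/F - z/5)
o(W, V) = 1/(-21 + W)
X(B) = 11/10 (X(B) = -1 + 5/2 - 1/5*2 = -1 + 5*(1/2) - 2/5 = -1 + 5/2 - 2/5 = 11/10)
o(5, Z(3)) - X(1) = 1/(-21 + 5) - 1*11/10 = 1/(-16) - 11/10 = -1/16 - 11/10 = -93/80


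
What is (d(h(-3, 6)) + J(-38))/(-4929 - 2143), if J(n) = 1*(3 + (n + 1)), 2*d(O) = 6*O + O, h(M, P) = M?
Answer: 89/14144 ≈ 0.0062924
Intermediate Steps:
d(O) = 7*O/2 (d(O) = (6*O + O)/2 = (7*O)/2 = 7*O/2)
J(n) = 4 + n (J(n) = 1*(3 + (1 + n)) = 1*(4 + n) = 4 + n)
(d(h(-3, 6)) + J(-38))/(-4929 - 2143) = ((7/2)*(-3) + (4 - 38))/(-4929 - 2143) = (-21/2 - 34)/(-7072) = -89/2*(-1/7072) = 89/14144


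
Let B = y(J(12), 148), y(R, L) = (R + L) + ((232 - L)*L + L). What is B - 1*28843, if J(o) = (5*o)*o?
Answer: -15395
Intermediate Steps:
J(o) = 5*o**2
y(R, L) = R + 2*L + L*(232 - L) (y(R, L) = (L + R) + (L*(232 - L) + L) = (L + R) + (L + L*(232 - L)) = R + 2*L + L*(232 - L))
B = 13448 (B = 5*12**2 - 1*148**2 + 234*148 = 5*144 - 1*21904 + 34632 = 720 - 21904 + 34632 = 13448)
B - 1*28843 = 13448 - 1*28843 = 13448 - 28843 = -15395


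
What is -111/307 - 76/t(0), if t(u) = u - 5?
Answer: 22777/1535 ≈ 14.838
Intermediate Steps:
t(u) = -5 + u
-111/307 - 76/t(0) = -111/307 - 76/(-5 + 0) = -111*1/307 - 76/(-5) = -111/307 - 76*(-⅕) = -111/307 + 76/5 = 22777/1535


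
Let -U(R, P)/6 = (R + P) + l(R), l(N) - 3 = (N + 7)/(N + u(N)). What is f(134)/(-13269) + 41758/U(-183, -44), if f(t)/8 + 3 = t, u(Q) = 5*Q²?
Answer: 7703507646791/248573909208 ≈ 30.991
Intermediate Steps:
l(N) = 3 + (7 + N)/(N + 5*N²) (l(N) = 3 + (N + 7)/(N + 5*N²) = 3 + (7 + N)/(N + 5*N²))
U(R, P) = -6*P - 6*R - 6*(7 + 4*R + 15*R²)/(R*(1 + 5*R)) (U(R, P) = -6*((R + P) + (7 + 4*R + 15*R²)/(R*(1 + 5*R))) = -6*((P + R) + (7 + 4*R + 15*R²)/(R*(1 + 5*R))) = -6*(P + R + (7 + 4*R + 15*R²)/(R*(1 + 5*R))) = -6*P - 6*R - 6*(7 + 4*R + 15*R²)/(R*(1 + 5*R)))
f(t) = -24 + 8*t
f(134)/(-13269) + 41758/U(-183, -44) = (-24 + 8*134)/(-13269) + 41758/((6*(-7 - 15*(-183)² - 4*(-183) - 183*(1 + 5*(-183))*(-1*(-44) - 1*(-183)))/(-183*(1 + 5*(-183))))) = (-24 + 1072)*(-1/13269) + 41758/((6*(-1/183)*(-7 - 15*33489 + 732 - 183*(1 - 915)*(44 + 183))/(1 - 915))) = 1048*(-1/13269) + 41758/((6*(-1/183)*(-7 - 502335 + 732 - 183*(-914)*227)/(-914))) = -1048/13269 + 41758/((6*(-1/183)*(-1/914)*(-7 - 502335 + 732 + 37968474))) = -1048/13269 + 41758/((6*(-1/183)*(-1/914)*37466864)) = -1048/13269 + 41758/(37466864/27877) = -1048/13269 + 41758*(27877/37466864) = -1048/13269 + 582043883/18733432 = 7703507646791/248573909208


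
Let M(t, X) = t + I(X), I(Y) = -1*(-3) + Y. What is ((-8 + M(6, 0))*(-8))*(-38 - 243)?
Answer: 2248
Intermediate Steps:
I(Y) = 3 + Y
M(t, X) = 3 + X + t (M(t, X) = t + (3 + X) = 3 + X + t)
((-8 + M(6, 0))*(-8))*(-38 - 243) = ((-8 + (3 + 0 + 6))*(-8))*(-38 - 243) = ((-8 + 9)*(-8))*(-281) = (1*(-8))*(-281) = -8*(-281) = 2248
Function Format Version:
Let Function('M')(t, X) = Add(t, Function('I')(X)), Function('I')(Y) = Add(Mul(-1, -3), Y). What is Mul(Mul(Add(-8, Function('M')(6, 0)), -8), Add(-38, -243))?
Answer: 2248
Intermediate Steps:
Function('I')(Y) = Add(3, Y)
Function('M')(t, X) = Add(3, X, t) (Function('M')(t, X) = Add(t, Add(3, X)) = Add(3, X, t))
Mul(Mul(Add(-8, Function('M')(6, 0)), -8), Add(-38, -243)) = Mul(Mul(Add(-8, Add(3, 0, 6)), -8), Add(-38, -243)) = Mul(Mul(Add(-8, 9), -8), -281) = Mul(Mul(1, -8), -281) = Mul(-8, -281) = 2248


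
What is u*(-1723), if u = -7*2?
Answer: 24122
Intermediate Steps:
u = -14
u*(-1723) = -14*(-1723) = 24122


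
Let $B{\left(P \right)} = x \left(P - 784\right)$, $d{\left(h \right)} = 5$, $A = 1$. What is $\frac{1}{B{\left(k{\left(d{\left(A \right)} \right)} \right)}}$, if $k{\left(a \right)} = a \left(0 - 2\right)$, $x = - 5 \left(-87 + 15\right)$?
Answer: $- \frac{1}{285840} \approx -3.4985 \cdot 10^{-6}$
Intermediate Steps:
$x = 360$ ($x = \left(-5\right) \left(-72\right) = 360$)
$k{\left(a \right)} = - 2 a$ ($k{\left(a \right)} = a \left(-2\right) = - 2 a$)
$B{\left(P \right)} = -282240 + 360 P$ ($B{\left(P \right)} = 360 \left(P - 784\right) = 360 \left(-784 + P\right) = -282240 + 360 P$)
$\frac{1}{B{\left(k{\left(d{\left(A \right)} \right)} \right)}} = \frac{1}{-282240 + 360 \left(\left(-2\right) 5\right)} = \frac{1}{-282240 + 360 \left(-10\right)} = \frac{1}{-282240 - 3600} = \frac{1}{-285840} = - \frac{1}{285840}$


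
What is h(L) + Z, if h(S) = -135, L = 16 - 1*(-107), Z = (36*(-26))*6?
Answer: -5751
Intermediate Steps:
Z = -5616 (Z = -936*6 = -5616)
L = 123 (L = 16 + 107 = 123)
h(L) + Z = -135 - 5616 = -5751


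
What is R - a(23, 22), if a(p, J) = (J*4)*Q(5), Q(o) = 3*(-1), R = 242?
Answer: 506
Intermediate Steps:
Q(o) = -3
a(p, J) = -12*J (a(p, J) = (J*4)*(-3) = (4*J)*(-3) = -12*J)
R - a(23, 22) = 242 - (-12)*22 = 242 - 1*(-264) = 242 + 264 = 506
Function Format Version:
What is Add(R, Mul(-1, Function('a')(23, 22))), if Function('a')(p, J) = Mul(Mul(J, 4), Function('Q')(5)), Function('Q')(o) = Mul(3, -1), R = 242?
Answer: 506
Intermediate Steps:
Function('Q')(o) = -3
Function('a')(p, J) = Mul(-12, J) (Function('a')(p, J) = Mul(Mul(J, 4), -3) = Mul(Mul(4, J), -3) = Mul(-12, J))
Add(R, Mul(-1, Function('a')(23, 22))) = Add(242, Mul(-1, Mul(-12, 22))) = Add(242, Mul(-1, -264)) = Add(242, 264) = 506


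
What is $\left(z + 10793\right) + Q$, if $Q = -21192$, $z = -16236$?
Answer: $-26635$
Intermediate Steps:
$\left(z + 10793\right) + Q = \left(-16236 + 10793\right) - 21192 = -5443 - 21192 = -26635$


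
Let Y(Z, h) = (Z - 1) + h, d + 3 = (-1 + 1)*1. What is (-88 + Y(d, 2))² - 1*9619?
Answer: -1519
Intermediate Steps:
d = -3 (d = -3 + (-1 + 1)*1 = -3 + 0*1 = -3 + 0 = -3)
Y(Z, h) = -1 + Z + h (Y(Z, h) = (-1 + Z) + h = -1 + Z + h)
(-88 + Y(d, 2))² - 1*9619 = (-88 + (-1 - 3 + 2))² - 1*9619 = (-88 - 2)² - 9619 = (-90)² - 9619 = 8100 - 9619 = -1519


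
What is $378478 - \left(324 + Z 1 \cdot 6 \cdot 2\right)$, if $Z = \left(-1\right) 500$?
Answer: $384154$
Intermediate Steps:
$Z = -500$
$378478 - \left(324 + Z 1 \cdot 6 \cdot 2\right) = 378478 - \left(324 - 500 \cdot 1 \cdot 6 \cdot 2\right) = 378478 - \left(324 - 500 \cdot 6 \cdot 2\right) = 378478 - \left(324 - 6000\right) = 378478 - -5676 = 378478 + 5676 = 384154$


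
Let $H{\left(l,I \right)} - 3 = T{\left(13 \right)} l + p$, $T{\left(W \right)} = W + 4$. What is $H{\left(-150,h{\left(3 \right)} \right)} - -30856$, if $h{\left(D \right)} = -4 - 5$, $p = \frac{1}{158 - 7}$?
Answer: $\frac{4274660}{151} \approx 28309.0$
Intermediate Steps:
$p = \frac{1}{151} \approx 0.0066225$
$h{\left(D \right)} = -9$
$T{\left(W \right)} = 4 + W$
$H{\left(l,I \right)} = \frac{454}{151} + 17 l$ ($H{\left(l,I \right)} = 3 + \left(\left(4 + 13\right) l + \frac{1}{151}\right) = 3 + \left(17 l + \frac{1}{151}\right) = 3 + \left(\frac{1}{151} + 17 l\right) = \frac{454}{151} + 17 l$)
$H{\left(-150,h{\left(3 \right)} \right)} - -30856 = \left(\frac{454}{151} + 17 \left(-150\right)\right) - -30856 = \left(\frac{454}{151} - 2550\right) + 30856 = - \frac{384596}{151} + 30856 = \frac{4274660}{151}$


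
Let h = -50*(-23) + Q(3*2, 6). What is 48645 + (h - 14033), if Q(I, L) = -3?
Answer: 35759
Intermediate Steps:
h = 1147 (h = -50*(-23) - 3 = 1150 - 3 = 1147)
48645 + (h - 14033) = 48645 + (1147 - 14033) = 48645 - 12886 = 35759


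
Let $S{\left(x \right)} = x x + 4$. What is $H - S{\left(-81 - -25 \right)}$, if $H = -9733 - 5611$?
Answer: $-18484$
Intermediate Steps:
$S{\left(x \right)} = 4 + x^{2}$ ($S{\left(x \right)} = x^{2} + 4 = 4 + x^{2}$)
$H = -15344$ ($H = -9733 - 5611 = -15344$)
$H - S{\left(-81 - -25 \right)} = -15344 - \left(4 + \left(-81 - -25\right)^{2}\right) = -15344 - \left(4 + \left(-81 + 25\right)^{2}\right) = -15344 - \left(4 + \left(-56\right)^{2}\right) = -15344 - \left(4 + 3136\right) = -15344 - 3140 = -18484$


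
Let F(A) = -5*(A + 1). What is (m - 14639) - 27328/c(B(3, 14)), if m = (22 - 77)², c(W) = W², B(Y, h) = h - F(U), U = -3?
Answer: -13322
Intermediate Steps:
F(A) = -5 - 5*A (F(A) = -5*(1 + A) = -5 - 5*A)
B(Y, h) = -10 + h (B(Y, h) = h - (-5 - 5*(-3)) = h - (-5 + 15) = h - 1*10 = h - 10 = -10 + h)
m = 3025 (m = (-55)² = 3025)
(m - 14639) - 27328/c(B(3, 14)) = (3025 - 14639) - 27328/(-10 + 14)² = -11614 - 27328/(4²) = -11614 - 27328/16 = -11614 - 27328*1/16 = -11614 - 1708 = -13322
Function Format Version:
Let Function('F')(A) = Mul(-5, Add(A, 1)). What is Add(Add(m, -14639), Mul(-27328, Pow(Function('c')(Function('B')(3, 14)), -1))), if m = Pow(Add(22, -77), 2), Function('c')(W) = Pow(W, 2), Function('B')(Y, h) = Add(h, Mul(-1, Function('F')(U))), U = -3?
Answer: -13322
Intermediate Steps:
Function('F')(A) = Add(-5, Mul(-5, A)) (Function('F')(A) = Mul(-5, Add(1, A)) = Add(-5, Mul(-5, A)))
Function('B')(Y, h) = Add(-10, h) (Function('B')(Y, h) = Add(h, Mul(-1, Add(-5, Mul(-5, -3)))) = Add(h, Mul(-1, Add(-5, 15))) = Add(h, Mul(-1, 10)) = Add(h, -10) = Add(-10, h))
m = 3025 (m = Pow(-55, 2) = 3025)
Add(Add(m, -14639), Mul(-27328, Pow(Function('c')(Function('B')(3, 14)), -1))) = Add(Add(3025, -14639), Mul(-27328, Pow(Pow(Add(-10, 14), 2), -1))) = Add(-11614, Mul(-27328, Pow(Pow(4, 2), -1))) = Add(-11614, Mul(-27328, Pow(16, -1))) = Add(-11614, Mul(-27328, Rational(1, 16))) = Add(-11614, -1708) = -13322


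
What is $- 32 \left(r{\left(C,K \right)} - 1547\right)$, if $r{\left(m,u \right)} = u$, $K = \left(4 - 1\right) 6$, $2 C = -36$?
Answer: $48928$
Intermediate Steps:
$C = -18$ ($C = \frac{1}{2} \left(-36\right) = -18$)
$K = 18$ ($K = 3 \cdot 6 = 18$)
$- 32 \left(r{\left(C,K \right)} - 1547\right) = - 32 \left(18 - 1547\right) = \left(-32\right) \left(-1529\right) = 48928$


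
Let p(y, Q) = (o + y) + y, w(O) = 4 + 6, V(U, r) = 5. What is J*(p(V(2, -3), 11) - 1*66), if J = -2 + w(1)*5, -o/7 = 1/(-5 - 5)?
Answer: -13272/5 ≈ -2654.4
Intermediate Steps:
o = 7/10 (o = -7/(-5 - 5) = -7/(-10) = -7*(-1/10) = 7/10 ≈ 0.70000)
w(O) = 10
p(y, Q) = 7/10 + 2*y (p(y, Q) = (7/10 + y) + y = 7/10 + 2*y)
J = 48 (J = -2 + 10*5 = -2 + 50 = 48)
J*(p(V(2, -3), 11) - 1*66) = 48*((7/10 + 2*5) - 1*66) = 48*((7/10 + 10) - 66) = 48*(107/10 - 66) = 48*(-553/10) = -13272/5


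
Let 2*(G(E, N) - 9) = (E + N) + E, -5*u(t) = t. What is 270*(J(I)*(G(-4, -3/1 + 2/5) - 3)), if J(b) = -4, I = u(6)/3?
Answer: -756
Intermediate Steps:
u(t) = -t/5
G(E, N) = 9 + E + N/2 (G(E, N) = 9 + ((E + N) + E)/2 = 9 + (N + 2*E)/2 = 9 + (E + N/2) = 9 + E + N/2)
I = -⅖ (I = -⅕*6/3 = -6/5*⅓ = -⅖ ≈ -0.40000)
270*(J(I)*(G(-4, -3/1 + 2/5) - 3)) = 270*(-4*((9 - 4 + (-3/1 + 2/5)/2) - 3)) = 270*(-4*((9 - 4 + (-3*1 + 2*(⅕))/2) - 3)) = 270*(-4*((9 - 4 + (-3 + ⅖)/2) - 3)) = 270*(-4*((9 - 4 + (½)*(-13/5)) - 3)) = 270*(-4*((9 - 4 - 13/10) - 3)) = 270*(-4*(37/10 - 3)) = 270*(-4*7/10) = 270*(-14/5) = -756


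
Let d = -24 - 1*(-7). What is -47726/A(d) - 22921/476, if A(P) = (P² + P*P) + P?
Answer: -2092721/15708 ≈ -133.23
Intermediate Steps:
d = -17 (d = -24 + 7 = -17)
A(P) = P + 2*P² (A(P) = (P² + P²) + P = 2*P² + P = P + 2*P²)
-47726/A(d) - 22921/476 = -47726*(-1/(17*(1 + 2*(-17)))) - 22921/476 = -47726*(-1/(17*(1 - 34))) - 22921*1/476 = -47726/((-17*(-33))) - 22921/476 = -47726/561 - 22921/476 = -2092721/15708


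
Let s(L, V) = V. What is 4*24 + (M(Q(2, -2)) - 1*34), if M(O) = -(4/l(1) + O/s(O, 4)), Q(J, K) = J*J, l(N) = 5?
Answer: 301/5 ≈ 60.200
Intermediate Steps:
Q(J, K) = J²
M(O) = -⅘ - O/4 (M(O) = -(4/5 + O/4) = -(4*(⅕) + O*(¼)) = -(⅘ + O/4) = -⅘ - O/4)
4*24 + (M(Q(2, -2)) - 1*34) = 4*24 + ((-⅘ - ¼*2²) - 1*34) = 96 + ((-⅘ - ¼*4) - 34) = 96 + ((-⅘ - 1) - 34) = 96 + (-9/5 - 34) = 96 - 179/5 = 301/5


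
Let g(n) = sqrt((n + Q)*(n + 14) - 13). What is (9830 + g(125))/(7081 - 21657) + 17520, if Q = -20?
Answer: 127680845/7288 - sqrt(14582)/14576 ≈ 17519.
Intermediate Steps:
g(n) = sqrt(-13 + (-20 + n)*(14 + n)) (g(n) = sqrt((n - 20)*(n + 14) - 13) = sqrt((-20 + n)*(14 + n) - 13) = sqrt(-13 + (-20 + n)*(14 + n)))
(9830 + g(125))/(7081 - 21657) + 17520 = (9830 + sqrt(-293 + 125**2 - 6*125))/(7081 - 21657) + 17520 = (9830 + sqrt(-293 + 15625 - 750))/(-14576) + 17520 = (9830 + sqrt(14582))*(-1/14576) + 17520 = (-4915/7288 - sqrt(14582)/14576) + 17520 = 127680845/7288 - sqrt(14582)/14576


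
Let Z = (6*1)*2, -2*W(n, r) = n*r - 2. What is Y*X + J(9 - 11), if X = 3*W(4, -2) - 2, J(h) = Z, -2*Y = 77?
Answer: -977/2 ≈ -488.50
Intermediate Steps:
W(n, r) = 1 - n*r/2 (W(n, r) = -(n*r - 2)/2 = -(-2 + n*r)/2 = 1 - n*r/2)
Y = -77/2 (Y = -½*77 = -77/2 ≈ -38.500)
Z = 12 (Z = 6*2 = 12)
J(h) = 12
X = 13 (X = 3*(1 - ½*4*(-2)) - 2 = 3*(1 + 4) - 2 = 3*5 - 2 = 15 - 2 = 13)
Y*X + J(9 - 11) = -77/2*13 + 12 = -1001/2 + 12 = -977/2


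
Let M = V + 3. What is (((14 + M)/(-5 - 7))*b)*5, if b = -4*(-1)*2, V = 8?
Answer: -250/3 ≈ -83.333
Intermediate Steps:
M = 11 (M = 8 + 3 = 11)
b = 8 (b = 4*2 = 8)
(((14 + M)/(-5 - 7))*b)*5 = (((14 + 11)/(-5 - 7))*8)*5 = ((25/(-12))*8)*5 = ((25*(-1/12))*8)*5 = -25/12*8*5 = -50/3*5 = -250/3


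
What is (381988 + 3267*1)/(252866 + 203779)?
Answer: 77051/91329 ≈ 0.84366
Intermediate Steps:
(381988 + 3267*1)/(252866 + 203779) = (381988 + 3267)/456645 = 385255*(1/456645) = 77051/91329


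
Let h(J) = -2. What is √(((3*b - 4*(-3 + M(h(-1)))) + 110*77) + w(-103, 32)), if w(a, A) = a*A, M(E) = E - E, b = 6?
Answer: 2*√1301 ≈ 72.139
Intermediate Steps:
M(E) = 0
w(a, A) = A*a
√(((3*b - 4*(-3 + M(h(-1)))) + 110*77) + w(-103, 32)) = √(((3*6 - 4*(-3 + 0)) + 110*77) + 32*(-103)) = √(((18 - 4*(-3)) + 8470) - 3296) = √(((18 + 12) + 8470) - 3296) = √((30 + 8470) - 3296) = √(8500 - 3296) = √5204 = 2*√1301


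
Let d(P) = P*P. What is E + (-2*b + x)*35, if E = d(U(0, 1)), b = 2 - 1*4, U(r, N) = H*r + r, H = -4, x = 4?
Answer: 280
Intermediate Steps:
U(r, N) = -3*r (U(r, N) = -4*r + r = -3*r)
b = -2 (b = 2 - 4 = -2)
d(P) = P²
E = 0 (E = (-3*0)² = 0² = 0)
E + (-2*b + x)*35 = 0 + (-2*(-2) + 4)*35 = 0 + (4 + 4)*35 = 0 + 8*35 = 0 + 280 = 280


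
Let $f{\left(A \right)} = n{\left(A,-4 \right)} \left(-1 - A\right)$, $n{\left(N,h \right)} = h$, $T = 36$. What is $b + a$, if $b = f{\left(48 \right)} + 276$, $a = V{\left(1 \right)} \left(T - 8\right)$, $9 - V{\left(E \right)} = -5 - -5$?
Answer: $724$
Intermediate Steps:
$V{\left(E \right)} = 9$ ($V{\left(E \right)} = 9 - \left(-5 - -5\right) = 9 - \left(-5 + 5\right) = 9 - 0 = 9 + 0 = 9$)
$a = 252$ ($a = 9 \left(36 - 8\right) = 9 \cdot 28 = 252$)
$f{\left(A \right)} = 4 + 4 A$ ($f{\left(A \right)} = - 4 \left(-1 - A\right) = 4 + 4 A$)
$b = 472$ ($b = \left(4 + 4 \cdot 48\right) + 276 = \left(4 + 192\right) + 276 = 196 + 276 = 472$)
$b + a = 472 + 252 = 724$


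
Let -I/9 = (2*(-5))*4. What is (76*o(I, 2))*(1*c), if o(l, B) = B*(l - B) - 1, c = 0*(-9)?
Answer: 0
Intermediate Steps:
c = 0
I = 360 (I = -9*2*(-5)*4 = -(-90)*4 = -9*(-40) = 360)
o(l, B) = -1 + B*(l - B)
(76*o(I, 2))*(1*c) = (76*(-1 - 1*2² + 2*360))*(1*0) = (76*(-1 - 1*4 + 720))*0 = (76*(-1 - 4 + 720))*0 = (76*715)*0 = 54340*0 = 0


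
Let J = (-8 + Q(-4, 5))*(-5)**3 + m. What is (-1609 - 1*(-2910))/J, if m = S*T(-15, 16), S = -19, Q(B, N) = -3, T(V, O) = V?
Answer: 1301/1660 ≈ 0.78374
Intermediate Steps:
m = 285 (m = -19*(-15) = 285)
J = 1660 (J = (-8 - 3)*(-5)**3 + 285 = -11*(-125) + 285 = 1375 + 285 = 1660)
(-1609 - 1*(-2910))/J = (-1609 - 1*(-2910))/1660 = (-1609 + 2910)*(1/1660) = 1301*(1/1660) = 1301/1660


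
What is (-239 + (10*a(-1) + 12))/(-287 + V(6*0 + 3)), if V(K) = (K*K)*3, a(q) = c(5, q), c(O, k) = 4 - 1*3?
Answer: 217/260 ≈ 0.83462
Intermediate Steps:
c(O, k) = 1 (c(O, k) = 4 - 3 = 1)
a(q) = 1
V(K) = 3*K² (V(K) = K²*3 = 3*K²)
(-239 + (10*a(-1) + 12))/(-287 + V(6*0 + 3)) = (-239 + (10*1 + 12))/(-287 + 3*(6*0 + 3)²) = (-239 + (10 + 12))/(-287 + 3*(0 + 3)²) = (-239 + 22)/(-287 + 3*3²) = -217/(-287 + 3*9) = -217/(-287 + 27) = -217/(-260) = -217*(-1/260) = 217/260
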